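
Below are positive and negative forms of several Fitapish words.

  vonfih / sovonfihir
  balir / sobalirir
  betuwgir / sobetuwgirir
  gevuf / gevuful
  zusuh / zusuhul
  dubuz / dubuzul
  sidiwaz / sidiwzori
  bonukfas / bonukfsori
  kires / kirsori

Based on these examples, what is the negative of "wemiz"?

vonfih and zusuh both end in -h yet inflect differently (sovonfihir, zusuhul), so the final letter is not what conditions the rule; the last vowel is.
"wemiz" has last vowel 'i'. The stems whose last vowel is 'i' (vonfih → sovonfihir, balir → sobalirir, betuwgir → sobetuwgirir) add so- … -ir around the stem.
So wemiz → sowemizir.

sowemizir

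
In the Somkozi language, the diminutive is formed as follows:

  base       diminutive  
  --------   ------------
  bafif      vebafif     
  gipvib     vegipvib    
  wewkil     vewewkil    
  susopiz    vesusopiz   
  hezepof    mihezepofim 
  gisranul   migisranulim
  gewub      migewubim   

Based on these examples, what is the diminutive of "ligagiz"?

veligagiz

"ligagiz" has last vowel 'i'. The stems whose last vowel is 'i' (bafif → vebafif, gipvib → vegipvib, wewkil → vewewkil) add the prefix ve-.
The other pattern: stems whose last vowel is 'o' or 'u' add mi- … -im around the stem.
So ligagiz → veligagiz.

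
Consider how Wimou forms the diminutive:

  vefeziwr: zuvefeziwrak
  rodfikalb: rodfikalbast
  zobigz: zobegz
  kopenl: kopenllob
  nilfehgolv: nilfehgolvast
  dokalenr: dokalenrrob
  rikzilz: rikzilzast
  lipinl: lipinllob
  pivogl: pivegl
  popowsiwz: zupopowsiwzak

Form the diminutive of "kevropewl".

kopenl and pivogl both end in -l yet inflect differently (kopenllob, pivegl), so the final letter is not what conditions the rule; the second-to-last letter is.
"kevropewl" has second-to-last letter 'w'. The stems whose second-to-last letter is 'w' (vefeziwr → zuvefeziwrak, popowsiwz → zupopowsiwzak) add zu- … -ak around the stem.
The other patterns: stems whose second-to-last letter is 'l' add -ast; stems whose second-to-last letter is 'n' double the final consonant and add -ob; stems whose second-to-last letter is 'g' change the last vowel to 'e'.
So kevropewl → zukevropewlak.

zukevropewlak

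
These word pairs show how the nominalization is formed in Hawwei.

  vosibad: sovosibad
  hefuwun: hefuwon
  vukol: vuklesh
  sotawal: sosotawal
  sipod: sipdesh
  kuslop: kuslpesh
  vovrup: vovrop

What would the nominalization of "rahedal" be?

sorahedal

"rahedal" has last vowel 'a'. The stems whose last vowel is 'a' (vosibad → sovosibad, sotawal → sosotawal) add the prefix so-.
So rahedal → sorahedal.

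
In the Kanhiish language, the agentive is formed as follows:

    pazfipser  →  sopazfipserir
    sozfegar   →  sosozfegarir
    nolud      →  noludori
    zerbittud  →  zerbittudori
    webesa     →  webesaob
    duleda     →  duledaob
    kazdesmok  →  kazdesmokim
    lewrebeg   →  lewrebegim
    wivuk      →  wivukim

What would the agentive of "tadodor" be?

sotadodorir

sozfegar and webesa both have last vowel 'a' yet inflect differently (sosozfegarir, webesaob), so the last vowel is not what conditions the rule; the final letter is.
"tadodor" ends in -r. The stems ending in -r (pazfipser → sopazfipserir, sozfegar → sosozfegarir) add so- … -ir around the stem.
So tadodor → sotadodorir.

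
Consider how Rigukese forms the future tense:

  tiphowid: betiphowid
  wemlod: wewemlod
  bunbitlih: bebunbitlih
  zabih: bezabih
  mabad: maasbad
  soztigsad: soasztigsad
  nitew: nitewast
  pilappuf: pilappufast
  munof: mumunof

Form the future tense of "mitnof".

"mitnof" has last vowel 'o'. The stems whose last vowel is 'o' (wemlod → wewemlod, munof → mumunof) repeat the first consonant+vowel as a prefix.
So mitnof → mimitnof.

mimitnof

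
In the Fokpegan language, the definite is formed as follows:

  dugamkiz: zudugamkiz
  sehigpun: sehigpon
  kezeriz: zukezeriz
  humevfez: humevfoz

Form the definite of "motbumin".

zumotbumin

kezeriz and humevfez both end in -z yet inflect differently (zukezeriz, humevfoz), so the final letter is not what conditions the rule; the last vowel is.
"motbumin" has last vowel 'i'. The stems whose last vowel is 'i' (kezeriz → zukezeriz, dugamkiz → zudugamkiz) add the prefix zu-.
The other pattern: stems whose last vowel is 'e' or 'u' change the last vowel to 'o'.
So motbumin → zumotbumin.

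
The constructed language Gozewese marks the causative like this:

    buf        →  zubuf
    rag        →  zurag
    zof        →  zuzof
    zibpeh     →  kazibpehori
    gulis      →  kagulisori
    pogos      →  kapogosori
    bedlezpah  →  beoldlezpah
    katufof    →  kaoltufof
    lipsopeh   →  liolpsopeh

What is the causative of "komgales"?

koolmgales

zibpeh and bedlezpah both end in -h yet inflect differently (kazibpehori, beoldlezpah), so the final letter is not what conditions the rule; the number of vowels is.
"komgales" has 3 vowels. The stems with 3 vowels (bedlezpah → beoldlezpah, katufof → kaoltufof, lipsopeh → liolpsopeh) insert -ol- after the first vowel.
So komgales → koolmgales.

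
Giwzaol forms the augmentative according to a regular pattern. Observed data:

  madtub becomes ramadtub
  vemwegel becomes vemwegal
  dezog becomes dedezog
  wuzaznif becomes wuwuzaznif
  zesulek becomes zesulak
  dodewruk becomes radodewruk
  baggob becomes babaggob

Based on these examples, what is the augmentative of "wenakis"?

wewenakis

"wenakis" has last vowel 'i'. The one such stem in the data (wuzaznif → wuwuzaznif) repeats the first consonant+vowel as a prefix (as do dezog, baggob), so the same rule applies.
So wenakis → wewenakis.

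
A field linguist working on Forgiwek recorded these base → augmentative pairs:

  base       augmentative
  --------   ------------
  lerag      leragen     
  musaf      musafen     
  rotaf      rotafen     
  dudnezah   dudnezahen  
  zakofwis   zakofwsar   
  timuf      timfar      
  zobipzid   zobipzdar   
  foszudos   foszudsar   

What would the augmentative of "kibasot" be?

musaf and timuf both end in -f yet inflect differently (musafen, timfar), so the final letter is not what conditions the rule; the last vowel is.
"kibasot" has last vowel 'o'. The one such stem in the data (foszudos → foszudsar) deletes the last vowel and adds -ar (as do zakofwis, timuf), so the same rule applies.
So kibasot → kibastar.

kibastar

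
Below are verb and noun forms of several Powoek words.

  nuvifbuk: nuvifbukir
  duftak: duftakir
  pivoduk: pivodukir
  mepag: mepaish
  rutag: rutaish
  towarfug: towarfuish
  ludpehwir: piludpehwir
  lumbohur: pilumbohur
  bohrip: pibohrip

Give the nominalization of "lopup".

pilopup

duftak and mepag both have last vowel 'a' yet inflect differently (duftakir, mepaish), so the last vowel is not what conditions the rule; the final letter is.
"lopup" ends in -p. The one such stem in the data (bohrip → pibohrip) adds the prefix pi-, so the same rule applies.
The other patterns: stems ending in -k add -ir; stems ending in -g drop the final letter and add -ish.
So lopup → pilopup.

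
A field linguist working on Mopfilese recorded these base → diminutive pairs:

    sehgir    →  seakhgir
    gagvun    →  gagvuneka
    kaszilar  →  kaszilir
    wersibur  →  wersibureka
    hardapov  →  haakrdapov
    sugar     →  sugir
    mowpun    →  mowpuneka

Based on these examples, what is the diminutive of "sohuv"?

wersibur and kaszilar both end in -r yet inflect differently (wersibureka, kaszilir), so the final letter is not what conditions the rule; the last vowel is.
"sohuv" has last vowel 'u'. The stems whose last vowel is 'u' (gagvun → gagvuneka, mowpun → mowpuneka, wersibur → wersibureka) add -eka.
So sohuv → sohuveka.

sohuveka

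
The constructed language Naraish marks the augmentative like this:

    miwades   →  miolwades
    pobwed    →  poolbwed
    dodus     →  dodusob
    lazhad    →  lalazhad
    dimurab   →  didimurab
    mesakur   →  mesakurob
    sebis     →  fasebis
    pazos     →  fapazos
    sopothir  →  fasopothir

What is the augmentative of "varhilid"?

favarhilid

"varhilid" has last vowel 'i'. The stems whose last vowel is 'i' (sebis → fasebis, sopothir → fasopothir) add the prefix fa-.
The other patterns: stems whose last vowel is 'e' insert -ol- after the first vowel; stems whose last vowel is 'u' add -ob; stems whose last vowel is 'a' repeat the first consonant+vowel as a prefix.
So varhilid → favarhilid.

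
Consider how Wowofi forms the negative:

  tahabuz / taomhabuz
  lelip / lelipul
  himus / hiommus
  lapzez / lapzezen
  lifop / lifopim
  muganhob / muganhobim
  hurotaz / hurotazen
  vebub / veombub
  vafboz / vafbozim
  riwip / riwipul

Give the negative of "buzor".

vebub and muganhob both end in -b yet inflect differently (veombub, muganhobim), so the final letter is not what conditions the rule; the last vowel is.
"buzor" has last vowel 'o'. The stems whose last vowel is 'o' (muganhob → muganhobim, lifop → lifopim, vafboz → vafbozim) add -im.
So buzor → buzorim.

buzorim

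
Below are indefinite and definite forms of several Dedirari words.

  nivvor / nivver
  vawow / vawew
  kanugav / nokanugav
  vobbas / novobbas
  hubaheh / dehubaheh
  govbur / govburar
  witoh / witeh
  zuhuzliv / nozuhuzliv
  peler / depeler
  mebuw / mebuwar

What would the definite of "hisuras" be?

nohisuras

govbur and nivvor both end in -r yet inflect differently (govburar, nivver), so the final letter is not what conditions the rule; the last vowel is.
"hisuras" has last vowel 'a'. The stems whose last vowel is 'a' (kanugav → nokanugav, vobbas → novobbas) add the prefix no-.
The other patterns: stems whose last vowel is 'u' add -ar; stems whose last vowel is 'o' change the last vowel to 'e'; stems whose last vowel is 'e' add the prefix de-.
So hisuras → nohisuras.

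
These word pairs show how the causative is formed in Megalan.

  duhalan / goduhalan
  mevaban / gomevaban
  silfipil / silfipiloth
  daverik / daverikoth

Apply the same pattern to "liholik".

liholikoth

"liholik" ends in -k. The one such stem in the data (daverik → daverikoth) adds -oth, so the same rule applies.
The other pattern: stems ending in -n add the prefix go-.
So liholik → liholikoth.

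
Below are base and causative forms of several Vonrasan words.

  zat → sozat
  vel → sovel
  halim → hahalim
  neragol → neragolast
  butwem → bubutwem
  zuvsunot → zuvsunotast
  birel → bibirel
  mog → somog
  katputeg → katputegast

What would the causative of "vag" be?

vel and birel both end in -l yet inflect differently (sovel, bibirel), so the final letter is not what conditions the rule; the number of vowels is.
"vag" has 1 vowel. The stems with 1 vowel (mog → somog, vel → sovel, zat → sozat) add the prefix so-.
The other patterns: stems with 2 vowels repeat the first consonant+vowel as a prefix; stems with 3 vowels add -ast.
So vag → sovag.

sovag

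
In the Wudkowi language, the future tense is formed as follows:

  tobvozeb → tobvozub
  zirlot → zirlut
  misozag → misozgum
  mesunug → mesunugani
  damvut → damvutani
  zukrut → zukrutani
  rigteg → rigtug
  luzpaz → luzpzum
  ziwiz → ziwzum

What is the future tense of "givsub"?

misozag and mesunug both end in -g yet inflect differently (misozgum, mesunugani), so the final letter is not what conditions the rule; the last vowel is.
"givsub" has last vowel 'u'. The stems whose last vowel is 'u' (zukrut → zukrutani, damvut → damvutani, mesunug → mesunugani) add -ani.
So givsub → givsubani.

givsubani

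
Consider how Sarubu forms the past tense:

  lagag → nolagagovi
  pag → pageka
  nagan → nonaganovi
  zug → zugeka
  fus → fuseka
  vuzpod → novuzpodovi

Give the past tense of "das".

zug and lagag both end in -g yet inflect differently (zugeka, nolagagovi), so the final letter is not what conditions the rule; the number of vowels is.
"das" has 1 vowel. The stems with 1 vowel (zug → zugeka, fus → fuseka, pag → pageka) add -eka.
The other pattern: stems with 2 vowels add no- … -ovi around the stem.
So das → daseka.

daseka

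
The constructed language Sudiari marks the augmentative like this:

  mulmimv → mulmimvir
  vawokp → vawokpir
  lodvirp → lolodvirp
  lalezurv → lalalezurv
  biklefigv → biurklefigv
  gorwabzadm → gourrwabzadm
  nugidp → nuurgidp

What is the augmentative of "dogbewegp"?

vawokp and lodvirp both end in -p yet inflect differently (vawokpir, lolodvirp), so the final letter is not what conditions the rule; the second-to-last letter is.
"dogbewegp" has second-to-last letter 'g'. The one such stem in the data (biklefigv → biurklefigv) inserts -ur- after the first vowel (as do gorwabzadm, nugidp), so the same rule applies.
So dogbewegp → dourgbewegp.

dourgbewegp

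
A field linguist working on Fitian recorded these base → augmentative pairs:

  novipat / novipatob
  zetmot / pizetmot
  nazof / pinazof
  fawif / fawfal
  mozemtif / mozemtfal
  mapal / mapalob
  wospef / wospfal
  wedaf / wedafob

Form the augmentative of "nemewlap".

"nemewlap" has last vowel 'a'. The stems whose last vowel is 'a' (mapal → mapalob, novipat → novipatob, wedaf → wedafob) add -ob.
So nemewlap → nemewlapob.

nemewlapob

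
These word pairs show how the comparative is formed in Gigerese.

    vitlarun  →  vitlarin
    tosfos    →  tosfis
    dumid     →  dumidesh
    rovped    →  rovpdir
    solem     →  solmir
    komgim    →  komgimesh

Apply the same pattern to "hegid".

hegidesh

"hegid" has last vowel 'i'. The stems whose last vowel is 'i' (dumid → dumidesh, komgim → komgimesh) add -esh.
The other patterns: stems whose last vowel is 'e' delete the last vowel and add -ir; stems whose last vowel is 'o' or 'u' change the last vowel to 'i'.
So hegid → hegidesh.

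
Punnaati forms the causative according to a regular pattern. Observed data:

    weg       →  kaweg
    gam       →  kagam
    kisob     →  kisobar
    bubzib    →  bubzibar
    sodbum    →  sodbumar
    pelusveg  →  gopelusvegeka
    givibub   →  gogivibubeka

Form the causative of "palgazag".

gopalgazageka

gam and sodbum both end in -m yet inflect differently (kagam, sodbumar), so the final letter is not what conditions the rule; the number of vowels is.
"palgazag" has 3 vowels. The stems with 3 vowels (pelusveg → gopelusvegeka, givibub → gogivibubeka) add go- … -eka around the stem.
The other patterns: stems with 1 vowel add the prefix ka-; stems with 2 vowels add -ar.
So palgazag → gopalgazageka.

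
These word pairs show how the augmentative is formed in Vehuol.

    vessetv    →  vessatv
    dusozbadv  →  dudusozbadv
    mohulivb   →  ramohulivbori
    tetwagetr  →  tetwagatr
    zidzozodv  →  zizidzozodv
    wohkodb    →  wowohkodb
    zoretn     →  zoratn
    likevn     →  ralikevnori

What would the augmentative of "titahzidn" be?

"titahzidn" has second-to-last letter 'd'. The stems whose second-to-last letter is 'd' (dusozbadv → dudusozbadv, wohkodb → wowohkodb, zidzozodv → zizidzozodv) repeat the first consonant+vowel as a prefix.
The other patterns: stems whose second-to-last letter is 'v' add ra- … -ori around the stem; stems whose second-to-last letter is 't' change the last vowel to 'a'.
So titahzidn → tititahzidn.

tititahzidn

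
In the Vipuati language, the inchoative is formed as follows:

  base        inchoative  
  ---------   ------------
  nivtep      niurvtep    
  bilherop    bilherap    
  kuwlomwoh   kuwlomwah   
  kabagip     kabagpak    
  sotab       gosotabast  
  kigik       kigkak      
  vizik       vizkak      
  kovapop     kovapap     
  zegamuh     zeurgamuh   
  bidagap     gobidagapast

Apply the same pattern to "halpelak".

kabagip and kovapop both end in -p yet inflect differently (kabagpak, kovapap), so the final letter is not what conditions the rule; the last vowel is.
"halpelak" has last vowel 'a'. The stems whose last vowel is 'a' (bidagap → gobidagapast, sotab → gosotabast) add go- … -ast around the stem.
So halpelak → gohalpelakast.

gohalpelakast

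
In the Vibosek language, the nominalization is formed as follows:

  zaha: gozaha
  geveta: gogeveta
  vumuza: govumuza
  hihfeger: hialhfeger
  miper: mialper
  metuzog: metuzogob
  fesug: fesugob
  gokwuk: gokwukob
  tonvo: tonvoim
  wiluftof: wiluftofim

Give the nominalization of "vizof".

vizofim

metuzog and tonvo both have last vowel 'o' yet inflect differently (metuzogob, tonvoim), so the last vowel is not what conditions the rule; the final letter is.
"vizof" ends in -f. The one such stem in the data (wiluftof → wiluftofim) adds -im, so the same rule applies.
The other patterns: stems ending in -a add the prefix go-; stems ending in -r insert -al- after the first vowel; stems ending in -g or -k add -ob.
So vizof → vizofim.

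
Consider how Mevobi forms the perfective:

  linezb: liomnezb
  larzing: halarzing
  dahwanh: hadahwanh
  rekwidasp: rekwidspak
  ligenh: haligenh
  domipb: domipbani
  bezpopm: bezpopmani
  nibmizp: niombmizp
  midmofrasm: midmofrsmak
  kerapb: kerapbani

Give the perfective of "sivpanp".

hasivpanp

linezb and kerapb both end in -b yet inflect differently (liomnezb, kerapbani), so the final letter is not what conditions the rule; the second-to-last letter is.
"sivpanp" has second-to-last letter 'n'. The stems whose second-to-last letter is 'n' (larzing → halarzing, ligenh → haligenh, dahwanh → hadahwanh) add the prefix ha-.
The other patterns: stems whose second-to-last letter is 'z' insert -om- after the first vowel; stems whose second-to-last letter is 'p' add -ani; stems whose second-to-last letter is 's' delete the last vowel and add -ak.
So sivpanp → hasivpanp.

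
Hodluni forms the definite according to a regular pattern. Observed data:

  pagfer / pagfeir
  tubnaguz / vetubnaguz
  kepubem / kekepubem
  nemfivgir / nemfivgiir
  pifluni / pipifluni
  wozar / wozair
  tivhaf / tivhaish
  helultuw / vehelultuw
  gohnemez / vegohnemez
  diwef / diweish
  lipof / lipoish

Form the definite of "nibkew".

tivhaf and wozar both have last vowel 'a' yet inflect differently (tivhaish, wozair), so the last vowel is not what conditions the rule; the final letter is.
"nibkew" ends in -w. The one such stem in the data (helultuw → vehelultuw) adds the prefix ve-, so the same rule applies.
The other patterns: stems ending in -f drop the final letter and add -ish; stems ending in -r drop the final letter and add -ir; stems ending in -i or -m repeat the first consonant+vowel as a prefix.
So nibkew → venibkew.

venibkew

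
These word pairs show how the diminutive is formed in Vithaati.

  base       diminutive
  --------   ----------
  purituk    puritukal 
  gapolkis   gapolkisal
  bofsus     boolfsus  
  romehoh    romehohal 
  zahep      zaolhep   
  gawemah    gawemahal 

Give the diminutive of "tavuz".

taolvuz

bofsus and gapolkis both end in -s yet inflect differently (boolfsus, gapolkisal), so the final letter is not what conditions the rule; the number of vowels is.
"tavuz" has 2 vowels. The stems with 2 vowels (bofsus → boolfsus, zahep → zaolhep) insert -ol- after the first vowel.
So tavuz → taolvuz.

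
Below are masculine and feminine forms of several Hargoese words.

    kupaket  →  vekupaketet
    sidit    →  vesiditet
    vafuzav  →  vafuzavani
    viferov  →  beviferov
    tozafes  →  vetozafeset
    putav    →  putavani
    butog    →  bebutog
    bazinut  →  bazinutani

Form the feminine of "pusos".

bepusos

viferov and vafuzav both end in -v yet inflect differently (beviferov, vafuzavani), so the final letter is not what conditions the rule; the last vowel is.
"pusos" has last vowel 'o'. The stems whose last vowel is 'o' (butog → bebutog, viferov → beviferov) add the prefix be-.
The other patterns: stems whose last vowel is 'a' or 'u' add -ani; stems whose last vowel is 'e' or 'i' add ve- … -et around the stem.
So pusos → bepusos.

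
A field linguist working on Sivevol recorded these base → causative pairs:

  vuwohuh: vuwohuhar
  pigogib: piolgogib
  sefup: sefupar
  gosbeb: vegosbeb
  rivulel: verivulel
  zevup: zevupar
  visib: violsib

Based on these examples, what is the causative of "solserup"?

gosbeb and pigogib both end in -b yet inflect differently (vegosbeb, piolgogib), so the final letter is not what conditions the rule; the last vowel is.
"solserup" has last vowel 'u'. The stems whose last vowel is 'u' (sefup → sefupar, vuwohuh → vuwohuhar, zevup → zevupar) add -ar.
The other patterns: stems whose last vowel is 'e' add the prefix ve-; stems whose last vowel is 'i' insert -ol- after the first vowel.
So solserup → solserupar.

solserupar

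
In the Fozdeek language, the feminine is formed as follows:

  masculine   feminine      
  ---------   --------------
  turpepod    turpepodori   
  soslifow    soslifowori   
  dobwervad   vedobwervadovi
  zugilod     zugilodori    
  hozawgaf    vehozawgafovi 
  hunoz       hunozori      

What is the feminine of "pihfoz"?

pihfozori

turpepod and dobwervad both end in -d yet inflect differently (turpepodori, vedobwervadovi), so the final letter is not what conditions the rule; the last vowel is.
"pihfoz" has last vowel 'o'. The stems whose last vowel is 'o' (soslifow → soslifowori, hunoz → hunozori, turpepod → turpepodori) add -ori.
The other pattern: stems whose last vowel is 'a' add ve- … -ovi around the stem.
So pihfoz → pihfozori.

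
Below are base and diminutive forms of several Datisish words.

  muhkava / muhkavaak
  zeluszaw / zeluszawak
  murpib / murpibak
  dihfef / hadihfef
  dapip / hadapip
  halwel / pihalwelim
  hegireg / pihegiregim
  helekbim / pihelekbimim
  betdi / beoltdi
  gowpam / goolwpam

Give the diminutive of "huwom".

"huwom" begins with h-. The stems beginning with h- (halwel → pihalwelim, hegireg → pihegiregim, helekbim → pihelekbimim) add pi- … -im around the stem.
So huwom → pihuwomim.

pihuwomim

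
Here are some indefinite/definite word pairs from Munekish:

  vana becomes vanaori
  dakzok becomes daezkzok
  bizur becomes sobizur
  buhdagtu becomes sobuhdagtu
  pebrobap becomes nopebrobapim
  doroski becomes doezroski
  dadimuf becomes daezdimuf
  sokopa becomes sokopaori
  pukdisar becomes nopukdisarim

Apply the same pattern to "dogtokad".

doezgtokad

bizur and pukdisar both end in -r yet inflect differently (sobizur, nopukdisarim), so the final letter is not what conditions the rule; the first letter is.
"dogtokad" begins with d-. The stems beginning with d- (doroski → doezroski, dakzok → daezkzok, dadimuf → daezdimuf) insert -ez- after the first vowel.
So dogtokad → doezgtokad.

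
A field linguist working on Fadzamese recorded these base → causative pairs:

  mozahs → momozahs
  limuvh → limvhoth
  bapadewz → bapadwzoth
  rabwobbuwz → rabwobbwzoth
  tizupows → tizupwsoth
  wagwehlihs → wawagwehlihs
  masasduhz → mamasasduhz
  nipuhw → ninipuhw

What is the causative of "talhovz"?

talhvzoth

masasduhz and bapadewz both end in -z yet inflect differently (mamasasduhz, bapadwzoth), so the final letter is not what conditions the rule; the second-to-last letter is.
"talhovz" has second-to-last letter 'v'. The one such stem in the data (limuvh → limvhoth) deletes the last vowel and adds -oth (as do bapadewz, tizupows), so the same rule applies.
So talhovz → talhvzoth.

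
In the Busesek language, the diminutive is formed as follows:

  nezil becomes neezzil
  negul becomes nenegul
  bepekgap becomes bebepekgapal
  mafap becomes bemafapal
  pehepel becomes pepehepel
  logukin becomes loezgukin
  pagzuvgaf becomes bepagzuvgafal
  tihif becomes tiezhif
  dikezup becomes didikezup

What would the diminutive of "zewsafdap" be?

pagzuvgaf and tihif both end in -f yet inflect differently (bepagzuvgafal, tiezhif), so the final letter is not what conditions the rule; the last vowel is.
"zewsafdap" has last vowel 'a'. The stems whose last vowel is 'a' (pagzuvgaf → bepagzuvgafal, bepekgap → bebepekgapal, mafap → bemafapal) add be- … -al around the stem.
So zewsafdap → bezewsafdapal.

bezewsafdapal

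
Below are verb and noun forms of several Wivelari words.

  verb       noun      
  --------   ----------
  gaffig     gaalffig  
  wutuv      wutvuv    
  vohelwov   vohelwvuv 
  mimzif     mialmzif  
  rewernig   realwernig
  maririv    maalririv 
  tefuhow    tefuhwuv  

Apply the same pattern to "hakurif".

haalkurif

maririv and vohelwov both end in -v yet inflect differently (maalririv, vohelwvuv), so the final letter is not what conditions the rule; the last vowel is.
"hakurif" has last vowel 'i'. The stems whose last vowel is 'i' (mimzif → mialmzif, gaffig → gaalffig, maririv → maalririv) insert -al- after the first vowel.
The other pattern: stems whose last vowel is 'o' or 'u' delete the last vowel and add -uv.
So hakurif → haalkurif.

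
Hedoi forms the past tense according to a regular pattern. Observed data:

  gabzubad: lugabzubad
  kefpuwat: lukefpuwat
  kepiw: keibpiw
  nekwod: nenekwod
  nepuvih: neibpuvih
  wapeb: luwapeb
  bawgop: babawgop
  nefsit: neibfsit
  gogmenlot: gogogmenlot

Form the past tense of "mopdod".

gogmenlot and nefsit both end in -t yet inflect differently (gogogmenlot, neibfsit), so the final letter is not what conditions the rule; the last vowel is.
"mopdod" has last vowel 'o'. The stems whose last vowel is 'o' (nekwod → nenekwod, gogmenlot → gogogmenlot, bawgop → babawgop) repeat the first consonant+vowel as a prefix.
The other patterns: stems whose last vowel is 'i' insert -ib- after the first vowel; stems whose last vowel is 'a' or 'e' add the prefix lu-.
So mopdod → momopdod.

momopdod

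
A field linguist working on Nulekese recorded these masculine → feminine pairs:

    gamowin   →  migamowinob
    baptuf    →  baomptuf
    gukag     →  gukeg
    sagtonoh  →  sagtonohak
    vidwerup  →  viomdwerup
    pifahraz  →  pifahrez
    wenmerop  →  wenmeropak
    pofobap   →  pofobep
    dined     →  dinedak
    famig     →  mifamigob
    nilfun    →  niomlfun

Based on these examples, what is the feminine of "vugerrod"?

vugerrodak

"vugerrod" has last vowel 'o'. The stems whose last vowel is 'o' (sagtonoh → sagtonohak, wenmerop → wenmeropak) add -ak.
The other patterns: stems whose last vowel is 'u' insert -om- after the first vowel; stems whose last vowel is 'a' change the last vowel to 'e'; stems whose last vowel is 'i' add mi- … -ob around the stem.
So vugerrod → vugerrodak.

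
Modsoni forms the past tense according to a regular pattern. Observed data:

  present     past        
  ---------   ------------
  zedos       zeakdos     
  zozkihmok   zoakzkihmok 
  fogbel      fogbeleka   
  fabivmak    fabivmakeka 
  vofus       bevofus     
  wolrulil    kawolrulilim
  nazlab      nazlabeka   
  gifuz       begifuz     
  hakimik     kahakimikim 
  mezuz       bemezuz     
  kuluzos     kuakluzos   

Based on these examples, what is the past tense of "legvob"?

"legvob" has last vowel 'o'. The stems whose last vowel is 'o' (kuluzos → kuakluzos, zozkihmok → zoakzkihmok, zedos → zeakdos) insert -ak- after the first vowel.
So legvob → leakgvob.

leakgvob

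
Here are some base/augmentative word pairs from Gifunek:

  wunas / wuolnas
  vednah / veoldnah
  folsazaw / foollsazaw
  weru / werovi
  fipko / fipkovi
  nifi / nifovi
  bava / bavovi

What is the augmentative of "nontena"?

wunas and bava both have last vowel 'a' yet inflect differently (wuolnas, bavovi), so the last vowel is not what conditions the rule; whether the stem ends in a vowel or a consonant is.
"nontena" ends in a vowel. The stems ending in a vowel (weru → werovi, fipko → fipkovi, nifi → nifovi) drop the final letter and add -ovi.
So nontena → nontenovi.

nontenovi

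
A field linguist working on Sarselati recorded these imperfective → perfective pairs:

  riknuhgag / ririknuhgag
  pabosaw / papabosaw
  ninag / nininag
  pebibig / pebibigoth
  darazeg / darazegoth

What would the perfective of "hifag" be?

hihifag

riknuhgag and pebibig both end in -g yet inflect differently (ririknuhgag, pebibigoth), so the final letter is not what conditions the rule; the last vowel is.
"hifag" has last vowel 'a'. The stems whose last vowel is 'a' (riknuhgag → ririknuhgag, pabosaw → papabosaw, ninag → nininag) repeat the first consonant+vowel as a prefix.
The other pattern: stems whose last vowel is 'e' or 'i' add -oth.
So hifag → hihifag.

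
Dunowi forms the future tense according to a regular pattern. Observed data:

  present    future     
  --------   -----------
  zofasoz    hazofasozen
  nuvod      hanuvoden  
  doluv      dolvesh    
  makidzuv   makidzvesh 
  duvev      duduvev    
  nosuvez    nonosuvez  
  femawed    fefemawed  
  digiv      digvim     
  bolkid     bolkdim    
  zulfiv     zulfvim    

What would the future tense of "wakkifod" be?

hawakkifoden

doluv and duvev both end in -v yet inflect differently (dolvesh, duduvev), so the final letter is not what conditions the rule; the last vowel is.
"wakkifod" has last vowel 'o'. The stems whose last vowel is 'o' (zofasoz → hazofasozen, nuvod → hanuvoden) add ha- … -en around the stem.
The other patterns: stems whose last vowel is 'u' delete the last vowel and add -esh; stems whose last vowel is 'e' repeat the first consonant+vowel as a prefix; stems whose last vowel is 'i' delete the last vowel and add -im.
So wakkifod → hawakkifoden.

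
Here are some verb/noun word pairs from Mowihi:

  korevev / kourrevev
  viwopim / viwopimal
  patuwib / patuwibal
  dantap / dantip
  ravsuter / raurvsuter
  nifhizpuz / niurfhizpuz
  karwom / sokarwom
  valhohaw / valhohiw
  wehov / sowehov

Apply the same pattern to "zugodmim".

zugodmimal

"zugodmim" has last vowel 'i'. The stems whose last vowel is 'i' (patuwib → patuwibal, viwopim → viwopimal) add -al.
So zugodmim → zugodmimal.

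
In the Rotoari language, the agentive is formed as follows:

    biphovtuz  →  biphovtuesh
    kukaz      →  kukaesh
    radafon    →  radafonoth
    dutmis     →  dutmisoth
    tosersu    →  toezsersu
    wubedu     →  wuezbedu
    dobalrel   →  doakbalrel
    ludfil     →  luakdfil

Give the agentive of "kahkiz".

biphovtuz and tosersu both have last vowel 'u' yet inflect differently (biphovtuesh, toezsersu), so the last vowel is not what conditions the rule; the final letter is.
"kahkiz" ends in -z. The stems ending in -z (biphovtuz → biphovtuesh, kukaz → kukaesh) drop the final letter and add -esh.
So kahkiz → kahkiesh.

kahkiesh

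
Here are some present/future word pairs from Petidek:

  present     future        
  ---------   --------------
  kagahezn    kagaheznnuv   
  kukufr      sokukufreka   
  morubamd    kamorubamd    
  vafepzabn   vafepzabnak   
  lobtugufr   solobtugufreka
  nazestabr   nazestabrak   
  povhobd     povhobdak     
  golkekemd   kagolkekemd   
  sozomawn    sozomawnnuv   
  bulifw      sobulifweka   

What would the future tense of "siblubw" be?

siblubwak

kukufr and nazestabr both end in -r yet inflect differently (sokukufreka, nazestabrak), so the final letter is not what conditions the rule; the second-to-last letter is.
"siblubw" has second-to-last letter 'b'. The stems whose second-to-last letter is 'b' (povhobd → povhobdak, vafepzabn → vafepzabnak, nazestabr → nazestabrak) add -ak.
So siblubw → siblubwak.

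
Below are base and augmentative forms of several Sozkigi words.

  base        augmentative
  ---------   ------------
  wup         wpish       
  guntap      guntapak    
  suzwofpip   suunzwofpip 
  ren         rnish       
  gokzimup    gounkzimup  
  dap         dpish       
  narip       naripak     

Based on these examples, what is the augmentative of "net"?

ntish

wup and narip both end in -p yet inflect differently (wpish, naripak), so the final letter is not what conditions the rule; the number of vowels is.
"net" has 1 vowel. The stems with 1 vowel (ren → rnish, wup → wpish, dap → dpish) delete the last vowel and add -ish.
So net → ntish.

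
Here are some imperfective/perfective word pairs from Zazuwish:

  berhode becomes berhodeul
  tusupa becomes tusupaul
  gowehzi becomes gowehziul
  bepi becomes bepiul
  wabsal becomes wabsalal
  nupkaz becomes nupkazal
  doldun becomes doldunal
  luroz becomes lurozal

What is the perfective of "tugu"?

tuguul

"tugu" ends in a vowel. The stems ending in a vowel (berhode → berhodeul, tusupa → tusupaul, gowehzi → gowehziul) add -ul.
The other pattern: stems ending in a consonant add -al.
So tugu → tuguul.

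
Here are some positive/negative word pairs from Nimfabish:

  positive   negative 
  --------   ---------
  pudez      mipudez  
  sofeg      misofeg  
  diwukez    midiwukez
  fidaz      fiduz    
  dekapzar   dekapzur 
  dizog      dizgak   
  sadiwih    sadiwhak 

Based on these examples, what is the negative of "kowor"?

pudez and fidaz both end in -z yet inflect differently (mipudez, fiduz), so the final letter is not what conditions the rule; the last vowel is.
"kowor" has last vowel 'o'. The one such stem in the data (dizog → dizgak) deletes the last vowel and adds -ak (as does sadiwih), so the same rule applies.
The other patterns: stems whose last vowel is 'e' add the prefix mi-; stems whose last vowel is 'a' change the last vowel to 'u'.
So kowor → kowrak.

kowrak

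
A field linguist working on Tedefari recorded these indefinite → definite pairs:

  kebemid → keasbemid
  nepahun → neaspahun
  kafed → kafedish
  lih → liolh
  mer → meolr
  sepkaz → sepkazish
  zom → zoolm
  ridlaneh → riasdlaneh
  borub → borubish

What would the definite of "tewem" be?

kafed and kebemid both end in -d yet inflect differently (kafedish, keasbemid), so the final letter is not what conditions the rule; the number of vowels is.
"tewem" has 2 vowels. The stems with 2 vowels (sepkaz → sepkazish, kafed → kafedish, borub → borubish) add -ish.
So tewem → tewemish.

tewemish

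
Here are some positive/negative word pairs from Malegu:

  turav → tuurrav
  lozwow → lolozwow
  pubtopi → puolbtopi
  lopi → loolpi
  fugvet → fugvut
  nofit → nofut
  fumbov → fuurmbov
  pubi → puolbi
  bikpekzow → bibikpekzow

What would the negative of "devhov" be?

deurvhov

"devhov" ends in -v. The stems ending in -v (turav → tuurrav, fumbov → fuurmbov) insert -ur- after the first vowel.
So devhov → deurvhov.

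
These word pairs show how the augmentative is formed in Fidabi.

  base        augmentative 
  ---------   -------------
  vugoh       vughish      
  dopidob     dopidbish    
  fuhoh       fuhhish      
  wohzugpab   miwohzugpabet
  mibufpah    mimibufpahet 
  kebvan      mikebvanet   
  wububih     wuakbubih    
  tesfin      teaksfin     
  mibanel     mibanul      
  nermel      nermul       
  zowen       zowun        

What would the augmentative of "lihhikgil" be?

liakhhikgil

dopidob and wohzugpab both end in -b yet inflect differently (dopidbish, miwohzugpabet), so the final letter is not what conditions the rule; the last vowel is.
"lihhikgil" has last vowel 'i'. The stems whose last vowel is 'i' (wububih → wuakbubih, tesfin → teaksfin) insert -ak- after the first vowel.
So lihhikgil → liakhhikgil.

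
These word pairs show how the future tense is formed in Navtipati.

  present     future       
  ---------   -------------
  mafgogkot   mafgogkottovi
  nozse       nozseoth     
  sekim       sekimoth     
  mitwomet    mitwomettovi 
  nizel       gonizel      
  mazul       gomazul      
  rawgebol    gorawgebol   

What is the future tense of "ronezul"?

rawgebol and mafgogkot both have last vowel 'o' yet inflect differently (gorawgebol, mafgogkottovi), so the last vowel is not what conditions the rule; the final letter is.
"ronezul" ends in -l. The stems ending in -l (nizel → gonizel, mazul → gomazul, rawgebol → gorawgebol) add the prefix go-.
The other patterns: stems ending in -t double the final consonant and add -ovi; stems ending in -e or -m add -oth.
So ronezul → goronezul.

goronezul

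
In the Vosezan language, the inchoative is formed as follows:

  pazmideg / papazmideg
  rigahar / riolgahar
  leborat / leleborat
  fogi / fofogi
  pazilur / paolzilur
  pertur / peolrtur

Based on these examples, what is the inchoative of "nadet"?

nanadet

rigahar and leborat both have last vowel 'a' yet inflect differently (riolgahar, leleborat), so the last vowel is not what conditions the rule; the final letter is.
"nadet" ends in -t. The one such stem in the data (leborat → leleborat) repeats the first consonant+vowel as a prefix (as do fogi, pazmideg), so the same rule applies.
The other pattern: stems ending in -r insert -ol- after the first vowel.
So nadet → nanadet.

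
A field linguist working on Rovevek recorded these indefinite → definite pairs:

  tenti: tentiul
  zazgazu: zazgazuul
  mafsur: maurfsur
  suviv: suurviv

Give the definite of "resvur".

zazgazu and mafsur both have last vowel 'u' yet inflect differently (zazgazuul, maurfsur), so the last vowel is not what conditions the rule; whether the stem ends in a vowel or a consonant is.
"resvur" ends in a consonant. The stems ending in a consonant (mafsur → maurfsur, suviv → suurviv) insert -ur- after the first vowel.
So resvur → reursvur.

reursvur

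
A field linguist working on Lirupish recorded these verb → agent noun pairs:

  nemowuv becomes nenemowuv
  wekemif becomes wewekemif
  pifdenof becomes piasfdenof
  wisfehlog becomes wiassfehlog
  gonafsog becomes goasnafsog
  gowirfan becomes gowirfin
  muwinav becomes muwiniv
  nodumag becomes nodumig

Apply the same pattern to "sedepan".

"sedepan" has last vowel 'a'. The stems whose last vowel is 'a' (gowirfan → gowirfin, muwinav → muwiniv, nodumag → nodumig) change the last vowel to 'i'.
So sedepan → sedepin.

sedepin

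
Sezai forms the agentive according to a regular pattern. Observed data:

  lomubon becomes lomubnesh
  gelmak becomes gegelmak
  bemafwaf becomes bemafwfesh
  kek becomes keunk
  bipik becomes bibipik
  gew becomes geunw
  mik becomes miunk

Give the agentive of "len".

leunn

kek and bipik both end in -k yet inflect differently (keunk, bibipik), so the final letter is not what conditions the rule; the number of vowels is.
"len" has 1 vowel. The stems with 1 vowel (gew → geunw, kek → keunk, mik → miunk) insert -un- after the first vowel.
The other patterns: stems with 2 vowels repeat the first consonant+vowel as a prefix; stems with 3 vowels delete the last vowel and add -esh.
So len → leunn.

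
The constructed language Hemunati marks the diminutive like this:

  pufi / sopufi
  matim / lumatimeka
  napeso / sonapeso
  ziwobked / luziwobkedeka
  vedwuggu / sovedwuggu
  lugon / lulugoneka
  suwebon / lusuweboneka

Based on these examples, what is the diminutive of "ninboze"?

soninboze

suwebon and napeso both have last vowel 'o' yet inflect differently (lusuweboneka, sonapeso), so the last vowel is not what conditions the rule; whether the stem ends in a vowel or a consonant is.
"ninboze" ends in a vowel. The stems ending in a vowel (napeso → sonapeso, pufi → sopufi, vedwuggu → sovedwuggu) add the prefix so-.
The other pattern: stems ending in a consonant add lu- … -eka around the stem.
So ninboze → soninboze.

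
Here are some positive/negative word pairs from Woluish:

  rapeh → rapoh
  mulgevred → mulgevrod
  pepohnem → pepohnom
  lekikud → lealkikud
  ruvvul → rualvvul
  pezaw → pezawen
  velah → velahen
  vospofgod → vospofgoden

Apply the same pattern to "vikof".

vikofen

mulgevred and lekikud both end in -d yet inflect differently (mulgevrod, lealkikud), so the final letter is not what conditions the rule; the last vowel is.
"vikof" has last vowel 'o'. The one such stem in the data (vospofgod → vospofgoden) adds -en, so the same rule applies.
The other patterns: stems whose last vowel is 'e' change the last vowel to 'o'; stems whose last vowel is 'u' insert -al- after the first vowel.
So vikof → vikofen.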